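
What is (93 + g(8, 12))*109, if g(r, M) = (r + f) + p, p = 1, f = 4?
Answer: 11554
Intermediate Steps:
g(r, M) = 5 + r (g(r, M) = (r + 4) + 1 = (4 + r) + 1 = 5 + r)
(93 + g(8, 12))*109 = (93 + (5 + 8))*109 = (93 + 13)*109 = 106*109 = 11554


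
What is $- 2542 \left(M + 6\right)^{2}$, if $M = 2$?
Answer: $-162688$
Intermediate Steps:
$- 2542 \left(M + 6\right)^{2} = - 2542 \left(2 + 6\right)^{2} = - 2542 \cdot 8^{2} = \left(-2542\right) 64 = -162688$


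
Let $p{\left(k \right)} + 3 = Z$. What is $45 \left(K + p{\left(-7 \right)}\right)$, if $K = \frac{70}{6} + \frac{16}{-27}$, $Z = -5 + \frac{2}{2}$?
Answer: $\frac{550}{3} \approx 183.33$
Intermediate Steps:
$Z = -4$ ($Z = -5 + 2 \cdot \frac{1}{2} = -5 + 1 = -4$)
$p{\left(k \right)} = -7$ ($p{\left(k \right)} = -3 - 4 = -7$)
$K = \frac{299}{27}$ ($K = 70 \cdot \frac{1}{6} + 16 \left(- \frac{1}{27}\right) = \frac{35}{3} - \frac{16}{27} = \frac{299}{27} \approx 11.074$)
$45 \left(K + p{\left(-7 \right)}\right) = 45 \left(\frac{299}{27} - 7\right) = 45 \cdot \frac{110}{27} = \frac{550}{3}$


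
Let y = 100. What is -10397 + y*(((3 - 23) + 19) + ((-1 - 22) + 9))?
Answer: -11897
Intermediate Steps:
-10397 + y*(((3 - 23) + 19) + ((-1 - 22) + 9)) = -10397 + 100*(((3 - 23) + 19) + ((-1 - 22) + 9)) = -10397 + 100*((-20 + 19) + (-23 + 9)) = -10397 + 100*(-1 - 14) = -10397 + 100*(-15) = -10397 - 1500 = -11897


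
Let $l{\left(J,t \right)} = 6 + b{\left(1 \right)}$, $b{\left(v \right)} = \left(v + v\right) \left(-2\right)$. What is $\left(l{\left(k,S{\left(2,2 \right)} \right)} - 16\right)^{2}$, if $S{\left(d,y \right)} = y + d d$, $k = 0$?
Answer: $196$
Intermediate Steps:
$S{\left(d,y \right)} = y + d^{2}$
$b{\left(v \right)} = - 4 v$ ($b{\left(v \right)} = 2 v \left(-2\right) = - 4 v$)
$l{\left(J,t \right)} = 2$ ($l{\left(J,t \right)} = 6 - 4 = 2$)
$\left(l{\left(k,S{\left(2,2 \right)} \right)} - 16\right)^{2} = \left(2 - 16\right)^{2} = \left(-14\right)^{2} = 196$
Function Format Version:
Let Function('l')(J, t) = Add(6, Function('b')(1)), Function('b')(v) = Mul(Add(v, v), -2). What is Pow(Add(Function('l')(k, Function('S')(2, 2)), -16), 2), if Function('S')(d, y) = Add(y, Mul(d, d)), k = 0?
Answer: 196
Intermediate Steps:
Function('S')(d, y) = Add(y, Pow(d, 2))
Function('b')(v) = Mul(-4, v) (Function('b')(v) = Mul(Mul(2, v), -2) = Mul(-4, v))
Function('l')(J, t) = 2 (Function('l')(J, t) = Add(6, Mul(-4, 1)) = Add(6, -4) = 2)
Pow(Add(Function('l')(k, Function('S')(2, 2)), -16), 2) = Pow(Add(2, -16), 2) = Pow(-14, 2) = 196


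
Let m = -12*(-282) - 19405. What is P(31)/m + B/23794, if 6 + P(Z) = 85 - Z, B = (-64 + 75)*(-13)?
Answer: -3433115/381203674 ≈ -0.0090060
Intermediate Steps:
B = -143 (B = 11*(-13) = -143)
P(Z) = 79 - Z (P(Z) = -6 + (85 - Z) = 79 - Z)
m = -16021 (m = 3384 - 19405 = -16021)
P(31)/m + B/23794 = (79 - 1*31)/(-16021) - 143/23794 = (79 - 31)*(-1/16021) - 143*1/23794 = 48*(-1/16021) - 143/23794 = -48/16021 - 143/23794 = -3433115/381203674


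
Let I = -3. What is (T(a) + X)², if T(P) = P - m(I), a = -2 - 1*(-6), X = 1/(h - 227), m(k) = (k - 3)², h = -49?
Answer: 78021889/76176 ≈ 1024.2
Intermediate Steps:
m(k) = (-3 + k)²
X = -1/276 (X = 1/(-49 - 227) = 1/(-276) = -1/276 ≈ -0.0036232)
a = 4 (a = -2 + 6 = 4)
T(P) = -36 + P (T(P) = P - (-3 - 3)² = P - 1*(-6)² = P - 1*36 = P - 36 = -36 + P)
(T(a) + X)² = ((-36 + 4) - 1/276)² = (-32 - 1/276)² = (-8833/276)² = 78021889/76176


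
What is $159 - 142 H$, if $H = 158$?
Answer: $-22277$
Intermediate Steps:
$159 - 142 H = 159 - 22436 = -22277$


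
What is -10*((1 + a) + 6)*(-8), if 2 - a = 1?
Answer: 640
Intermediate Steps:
a = 1 (a = 2 - 1*1 = 2 - 1 = 1)
-10*((1 + a) + 6)*(-8) = -10*((1 + 1) + 6)*(-8) = -10*(2 + 6)*(-8) = -10*8*(-8) = -80*(-8) = 640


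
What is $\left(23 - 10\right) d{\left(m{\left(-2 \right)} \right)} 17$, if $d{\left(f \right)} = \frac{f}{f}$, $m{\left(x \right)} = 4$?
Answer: $221$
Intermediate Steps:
$d{\left(f \right)} = 1$
$\left(23 - 10\right) d{\left(m{\left(-2 \right)} \right)} 17 = \left(23 - 10\right) 1 \cdot 17 = 13 \cdot 1 \cdot 17 = 13 \cdot 17 = 221$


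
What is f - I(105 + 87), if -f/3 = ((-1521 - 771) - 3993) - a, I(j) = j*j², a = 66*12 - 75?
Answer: -7056882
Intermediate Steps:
a = 717 (a = 792 - 75 = 717)
I(j) = j³
f = 21006 (f = -3*(((-1521 - 771) - 3993) - 1*717) = -3*((-2292 - 3993) - 717) = -3*(-6285 - 717) = -3*(-7002) = 21006)
f - I(105 + 87) = 21006 - (105 + 87)³ = 21006 - 1*192³ = 21006 - 1*7077888 = 21006 - 7077888 = -7056882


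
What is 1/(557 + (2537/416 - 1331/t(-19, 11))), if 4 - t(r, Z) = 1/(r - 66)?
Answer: 12896/2983159 ≈ 0.0043229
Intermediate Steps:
t(r, Z) = 4 - 1/(-66 + r) (t(r, Z) = 4 - 1/(r - 66) = 4 - 1/(-66 + r))
1/(557 + (2537/416 - 1331/t(-19, 11))) = 1/(557 + (2537/416 - 1331*(-66 - 19)/(-265 + 4*(-19)))) = 1/(557 + (2537*(1/416) - 1331*(-85/(-265 - 76)))) = 1/(557 + (2537/416 - 1331/((-1/85*(-341))))) = 1/(557 + (2537/416 - 1331/341/85)) = 1/(557 + (2537/416 - 1331*85/341)) = 1/(557 + (2537/416 - 10285/31)) = 1/(557 - 4199913/12896) = 1/(2983159/12896) = 12896/2983159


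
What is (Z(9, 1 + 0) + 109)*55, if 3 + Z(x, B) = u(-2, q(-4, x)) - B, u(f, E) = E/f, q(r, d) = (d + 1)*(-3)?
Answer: 6600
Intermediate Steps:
q(r, d) = -3 - 3*d (q(r, d) = (1 + d)*(-3) = -3 - 3*d)
Z(x, B) = -3/2 - B + 3*x/2 (Z(x, B) = -3 + ((-3 - 3*x)/(-2) - B) = -3 + ((-3 - 3*x)*(-½) - B) = -3 + ((3/2 + 3*x/2) - B) = -3 + (3/2 - B + 3*x/2) = -3/2 - B + 3*x/2)
(Z(9, 1 + 0) + 109)*55 = ((-3/2 - (1 + 0) + (3/2)*9) + 109)*55 = ((-3/2 - 1*1 + 27/2) + 109)*55 = ((-3/2 - 1 + 27/2) + 109)*55 = (11 + 109)*55 = 120*55 = 6600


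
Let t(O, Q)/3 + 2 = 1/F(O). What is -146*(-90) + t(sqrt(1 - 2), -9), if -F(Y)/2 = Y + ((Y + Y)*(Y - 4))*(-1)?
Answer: 1116387/85 + 27*I/170 ≈ 13134.0 + 0.15882*I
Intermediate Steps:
F(Y) = -2*Y + 4*Y*(-4 + Y) (F(Y) = -2*(Y + ((Y + Y)*(Y - 4))*(-1)) = -2*(Y + ((2*Y)*(-4 + Y))*(-1)) = -2*(Y + (2*Y*(-4 + Y))*(-1)) = -2*(Y - 2*Y*(-4 + Y)) = -2*Y + 4*Y*(-4 + Y))
t(O, Q) = -6 + 3/(2*O*(-9 + 2*O)) (t(O, Q) = -6 + 3/((2*O*(-9 + 2*O))) = -6 + 3*(1/(2*O*(-9 + 2*O))) = -6 + 3/(2*O*(-9 + 2*O)))
-146*(-90) + t(sqrt(1 - 2), -9) = -146*(-90) + 3*(1 - 4*sqrt(1 - 2)*(-9 + 2*sqrt(1 - 2)))/(2*(sqrt(1 - 2))*(-9 + 2*sqrt(1 - 2))) = 13140 + 3*(1 - 4*sqrt(-1)*(-9 + 2*sqrt(-1)))/(2*(sqrt(-1))*(-9 + 2*sqrt(-1))) = 13140 + 3*(1 - 4*I*(-9 + 2*I))/(2*I*(-9 + 2*I)) = 13140 + 3*(-I)*((-9 - 2*I)/85)*(1 - 4*I*(-9 + 2*I))/2 = 13140 - 3*I*(1 - 4*I*(-9 + 2*I))*(-9 - 2*I)/170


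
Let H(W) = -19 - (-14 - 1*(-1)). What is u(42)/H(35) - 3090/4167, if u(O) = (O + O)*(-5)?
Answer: 96200/1389 ≈ 69.258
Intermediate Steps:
u(O) = -10*O (u(O) = (2*O)*(-5) = -10*O)
H(W) = -6 (H(W) = -19 - (-14 + 1) = -19 - 1*(-13) = -19 + 13 = -6)
u(42)/H(35) - 3090/4167 = -10*42/(-6) - 3090/4167 = -420*(-1/6) - 3090*1/4167 = 70 - 1030/1389 = 96200/1389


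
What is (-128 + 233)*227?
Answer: 23835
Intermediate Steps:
(-128 + 233)*227 = 105*227 = 23835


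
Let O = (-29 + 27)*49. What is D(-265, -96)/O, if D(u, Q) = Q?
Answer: 48/49 ≈ 0.97959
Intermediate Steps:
O = -98 (O = -2*49 = -98)
D(-265, -96)/O = -96/(-98) = -96*(-1/98) = 48/49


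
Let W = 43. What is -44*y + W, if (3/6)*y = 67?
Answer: -5853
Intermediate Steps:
y = 134 (y = 2*67 = 134)
-44*y + W = -44*134 + 43 = -5896 + 43 = -5853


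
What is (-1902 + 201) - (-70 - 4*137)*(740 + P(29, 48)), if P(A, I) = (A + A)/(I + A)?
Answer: 35118507/77 ≈ 4.5608e+5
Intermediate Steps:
P(A, I) = 2*A/(A + I) (P(A, I) = (2*A)/(A + I) = 2*A/(A + I))
(-1902 + 201) - (-70 - 4*137)*(740 + P(29, 48)) = (-1902 + 201) - (-70 - 4*137)*(740 + 2*29/(29 + 48)) = -1701 - (-70 - 548)*(740 + 2*29/77) = -1701 - (-618)*(740 + 2*29*(1/77)) = -1701 - (-618)*(740 + 58/77) = -1701 - (-618)*57038/77 = -1701 - 1*(-35249484/77) = -1701 + 35249484/77 = 35118507/77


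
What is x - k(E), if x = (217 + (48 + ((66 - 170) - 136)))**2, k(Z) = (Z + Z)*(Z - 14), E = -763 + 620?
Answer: -44277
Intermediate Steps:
E = -143
k(Z) = 2*Z*(-14 + Z) (k(Z) = (2*Z)*(-14 + Z) = 2*Z*(-14 + Z))
x = 625 (x = (217 + (48 + (-104 - 136)))**2 = (217 + (48 - 240))**2 = (217 - 192)**2 = 25**2 = 625)
x - k(E) = 625 - 2*(-143)*(-14 - 143) = 625 - 2*(-143)*(-157) = 625 - 1*44902 = 625 - 44902 = -44277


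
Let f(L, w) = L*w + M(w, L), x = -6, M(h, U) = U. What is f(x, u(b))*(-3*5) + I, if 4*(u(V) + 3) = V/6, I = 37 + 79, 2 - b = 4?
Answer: -143/2 ≈ -71.500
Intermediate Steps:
b = -2 (b = 2 - 1*4 = 2 - 4 = -2)
I = 116
u(V) = -3 + V/24 (u(V) = -3 + (V/6)/4 = -3 + V/24)
f(L, w) = L + L*w (f(L, w) = L*w + L = L + L*w)
f(x, u(b))*(-3*5) + I = (-6*(1 + (-3 + (1/24)*(-2))))*(-3*5) + 116 = -6*(1 + (-3 - 1/12))*(-15) + 116 = -6*(1 - 37/12)*(-15) + 116 = -6*(-25/12)*(-15) + 116 = (25/2)*(-15) + 116 = -375/2 + 116 = -143/2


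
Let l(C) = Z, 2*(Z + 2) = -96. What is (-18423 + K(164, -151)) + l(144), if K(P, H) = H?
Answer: -18624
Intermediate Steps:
Z = -50 (Z = -2 + (½)*(-96) = -2 - 48 = -50)
l(C) = -50
(-18423 + K(164, -151)) + l(144) = (-18423 - 151) - 50 = -18574 - 50 = -18624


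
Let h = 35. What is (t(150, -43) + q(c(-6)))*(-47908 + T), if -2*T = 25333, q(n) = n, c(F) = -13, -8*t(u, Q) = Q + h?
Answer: 726894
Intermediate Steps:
t(u, Q) = -35/8 - Q/8 (t(u, Q) = -(Q + 35)/8 = -(35 + Q)/8 = -35/8 - Q/8)
T = -25333/2 (T = -½*25333 = -25333/2 ≈ -12667.)
(t(150, -43) + q(c(-6)))*(-47908 + T) = ((-35/8 - ⅛*(-43)) - 13)*(-47908 - 25333/2) = ((-35/8 + 43/8) - 13)*(-121149/2) = (1 - 13)*(-121149/2) = -12*(-121149/2) = 726894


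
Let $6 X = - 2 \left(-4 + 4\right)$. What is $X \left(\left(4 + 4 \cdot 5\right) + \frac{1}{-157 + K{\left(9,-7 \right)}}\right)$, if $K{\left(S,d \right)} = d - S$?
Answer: $0$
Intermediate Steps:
$X = 0$ ($X = \frac{\left(-2\right) \left(-4 + 4\right)}{6} = \frac{\left(-2\right) 0}{6} = \frac{1}{6} \cdot 0 = 0$)
$X \left(\left(4 + 4 \cdot 5\right) + \frac{1}{-157 + K{\left(9,-7 \right)}}\right) = 0 \left(\left(4 + 4 \cdot 5\right) + \frac{1}{-157 - 16}\right) = 0 \left(\left(4 + 20\right) + \frac{1}{-157 - 16}\right) = 0 \left(24 + \frac{1}{-157 - 16}\right) = 0 \left(24 + \frac{1}{-173}\right) = 0 \left(24 - \frac{1}{173}\right) = 0 \cdot \frac{4151}{173} = 0$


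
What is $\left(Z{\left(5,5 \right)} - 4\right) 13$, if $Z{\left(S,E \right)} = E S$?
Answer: $273$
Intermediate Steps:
$\left(Z{\left(5,5 \right)} - 4\right) 13 = \left(5 \cdot 5 - 4\right) 13 = \left(25 - 4\right) 13 = 21 \cdot 13 = 273$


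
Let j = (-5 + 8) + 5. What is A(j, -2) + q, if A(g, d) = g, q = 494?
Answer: 502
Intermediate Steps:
j = 8 (j = 3 + 5 = 8)
A(j, -2) + q = 8 + 494 = 502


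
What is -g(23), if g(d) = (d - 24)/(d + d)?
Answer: 1/46 ≈ 0.021739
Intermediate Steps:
g(d) = (-24 + d)/(2*d) (g(d) = (-24 + d)/((2*d)) = (-24 + d)*(1/(2*d)) = (-24 + d)/(2*d))
-g(23) = -(-24 + 23)/(2*23) = -(-1)/(2*23) = -1*(-1/46) = 1/46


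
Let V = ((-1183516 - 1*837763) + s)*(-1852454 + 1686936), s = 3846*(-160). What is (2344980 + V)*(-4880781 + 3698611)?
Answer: -515915017021750940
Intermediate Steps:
s = -615360
V = 436411214002 (V = ((-1183516 - 1*837763) - 615360)*(-1852454 + 1686936) = ((-1183516 - 837763) - 615360)*(-165518) = (-2021279 - 615360)*(-165518) = -2636639*(-165518) = 436411214002)
(2344980 + V)*(-4880781 + 3698611) = (2344980 + 436411214002)*(-4880781 + 3698611) = 436413558982*(-1182170) = -515915017021750940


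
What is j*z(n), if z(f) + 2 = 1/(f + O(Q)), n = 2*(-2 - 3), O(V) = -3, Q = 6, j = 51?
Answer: -1377/13 ≈ -105.92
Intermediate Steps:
n = -10 (n = 2*(-5) = -10)
z(f) = -2 + 1/(-3 + f) (z(f) = -2 + 1/(f - 3) = -2 + 1/(-3 + f))
j*z(n) = 51*((7 - 2*(-10))/(-3 - 10)) = 51*((7 + 20)/(-13)) = 51*(-1/13*27) = 51*(-27/13) = -1377/13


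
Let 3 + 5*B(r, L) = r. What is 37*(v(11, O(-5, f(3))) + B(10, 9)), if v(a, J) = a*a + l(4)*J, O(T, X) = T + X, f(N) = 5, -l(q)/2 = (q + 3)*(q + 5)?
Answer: 22644/5 ≈ 4528.8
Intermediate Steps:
l(q) = -2*(3 + q)*(5 + q) (l(q) = -2*(q + 3)*(q + 5) = -2*(3 + q)*(5 + q))
B(r, L) = -⅗ + r/5
v(a, J) = a² - 126*J (v(a, J) = a*a + (-30 - 16*4 - 2*4²)*J = a² + (-30 - 64 - 2*16)*J = a² + (-30 - 64 - 32)*J = a² - 126*J)
37*(v(11, O(-5, f(3))) + B(10, 9)) = 37*((11² - 126*(-5 + 5)) + (-⅗ + (⅕)*10)) = 37*((121 - 126*0) + (-⅗ + 2)) = 37*((121 + 0) + 7/5) = 37*(121 + 7/5) = 37*(612/5) = 22644/5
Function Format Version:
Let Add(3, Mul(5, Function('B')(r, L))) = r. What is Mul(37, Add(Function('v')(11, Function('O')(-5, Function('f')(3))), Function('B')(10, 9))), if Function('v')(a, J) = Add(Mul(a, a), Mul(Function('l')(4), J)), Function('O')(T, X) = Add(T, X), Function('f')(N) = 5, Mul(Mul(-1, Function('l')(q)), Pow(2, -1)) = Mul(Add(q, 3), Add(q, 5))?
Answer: Rational(22644, 5) ≈ 4528.8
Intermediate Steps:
Function('l')(q) = Mul(-2, Add(3, q), Add(5, q)) (Function('l')(q) = Mul(-2, Mul(Add(q, 3), Add(q, 5))) = Mul(-2, Mul(Add(3, q), Add(5, q))) = Mul(-2, Add(3, q), Add(5, q)))
Function('B')(r, L) = Add(Rational(-3, 5), Mul(Rational(1, 5), r))
Function('v')(a, J) = Add(Pow(a, 2), Mul(-126, J)) (Function('v')(a, J) = Add(Mul(a, a), Mul(Add(-30, Mul(-16, 4), Mul(-2, Pow(4, 2))), J)) = Add(Pow(a, 2), Mul(Add(-30, -64, Mul(-2, 16)), J)) = Add(Pow(a, 2), Mul(Add(-30, -64, -32), J)) = Add(Pow(a, 2), Mul(-126, J)))
Mul(37, Add(Function('v')(11, Function('O')(-5, Function('f')(3))), Function('B')(10, 9))) = Mul(37, Add(Add(Pow(11, 2), Mul(-126, Add(-5, 5))), Add(Rational(-3, 5), Mul(Rational(1, 5), 10)))) = Mul(37, Add(Add(121, Mul(-126, 0)), Add(Rational(-3, 5), 2))) = Mul(37, Add(Add(121, 0), Rational(7, 5))) = Mul(37, Add(121, Rational(7, 5))) = Mul(37, Rational(612, 5)) = Rational(22644, 5)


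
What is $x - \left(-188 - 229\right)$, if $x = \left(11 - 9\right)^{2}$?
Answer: $421$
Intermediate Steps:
$x = 4$ ($x = 2^{2} = 4$)
$x - \left(-188 - 229\right) = 4 - \left(-188 - 229\right) = 4 - -417 = 4 + 417 = 421$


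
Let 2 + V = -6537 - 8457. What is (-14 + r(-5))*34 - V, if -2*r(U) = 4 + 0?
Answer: 14452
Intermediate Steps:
V = -14996 (V = -2 + (-6537 - 8457) = -2 - 14994 = -14996)
r(U) = -2 (r(U) = -(4 + 0)/2 = -½*4 = -2)
(-14 + r(-5))*34 - V = (-14 - 2)*34 - 1*(-14996) = -16*34 + 14996 = -544 + 14996 = 14452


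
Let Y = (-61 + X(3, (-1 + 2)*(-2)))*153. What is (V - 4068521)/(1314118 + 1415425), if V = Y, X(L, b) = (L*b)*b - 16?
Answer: -4078466/2729543 ≈ -1.4942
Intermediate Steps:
X(L, b) = -16 + L*b² (X(L, b) = L*b² - 16 = -16 + L*b²)
Y = -9945 (Y = (-61 + (-16 + 3*((-1 + 2)*(-2))²))*153 = (-61 + (-16 + 3*(1*(-2))²))*153 = (-61 + (-16 + 3*(-2)²))*153 = (-61 + (-16 + 3*4))*153 = (-61 + (-16 + 12))*153 = (-61 - 4)*153 = -65*153 = -9945)
V = -9945
(V - 4068521)/(1314118 + 1415425) = (-9945 - 4068521)/(1314118 + 1415425) = -4078466/2729543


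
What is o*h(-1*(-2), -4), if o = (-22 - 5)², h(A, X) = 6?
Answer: 4374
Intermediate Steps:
o = 729 (o = (-27)² = 729)
o*h(-1*(-2), -4) = 729*6 = 4374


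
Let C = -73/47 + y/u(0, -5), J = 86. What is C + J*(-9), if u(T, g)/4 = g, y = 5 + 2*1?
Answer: -729349/940 ≈ -775.90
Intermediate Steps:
y = 7 (y = 5 + 2 = 7)
u(T, g) = 4*g
C = -1789/940 (C = -73/47 + 7/((4*(-5))) = -73*1/47 + 7/(-20) = -73/47 + 7*(-1/20) = -73/47 - 7/20 = -1789/940 ≈ -1.9032)
C + J*(-9) = -1789/940 + 86*(-9) = -1789/940 - 774 = -729349/940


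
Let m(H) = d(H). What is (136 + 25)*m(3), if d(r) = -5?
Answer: -805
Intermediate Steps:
m(H) = -5
(136 + 25)*m(3) = (136 + 25)*(-5) = 161*(-5) = -805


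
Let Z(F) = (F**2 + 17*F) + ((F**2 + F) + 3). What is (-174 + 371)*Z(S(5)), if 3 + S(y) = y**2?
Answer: 269299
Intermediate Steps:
S(y) = -3 + y**2
Z(F) = 3 + 2*F**2 + 18*F (Z(F) = (F**2 + 17*F) + ((F + F**2) + 3) = (F**2 + 17*F) + (3 + F + F**2) = 3 + 2*F**2 + 18*F)
(-174 + 371)*Z(S(5)) = (-174 + 371)*(3 + 2*(-3 + 5**2)**2 + 18*(-3 + 5**2)) = 197*(3 + 2*(-3 + 25)**2 + 18*(-3 + 25)) = 197*(3 + 2*22**2 + 18*22) = 197*(3 + 2*484 + 396) = 197*(3 + 968 + 396) = 197*1367 = 269299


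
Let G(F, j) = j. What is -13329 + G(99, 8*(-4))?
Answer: -13361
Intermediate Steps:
-13329 + G(99, 8*(-4)) = -13329 + 8*(-4) = -13329 - 32 = -13361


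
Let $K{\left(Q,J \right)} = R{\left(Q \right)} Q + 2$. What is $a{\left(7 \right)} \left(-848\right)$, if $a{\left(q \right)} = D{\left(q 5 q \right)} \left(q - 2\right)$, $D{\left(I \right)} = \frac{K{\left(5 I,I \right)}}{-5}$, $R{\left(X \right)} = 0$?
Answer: $1696$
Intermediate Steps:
$K{\left(Q,J \right)} = 2$ ($K{\left(Q,J \right)} = 0 Q + 2 = 0 + 2 = 2$)
$D{\left(I \right)} = - \frac{2}{5}$ ($D{\left(I \right)} = \frac{2}{-5} = 2 \left(- \frac{1}{5}\right) = - \frac{2}{5}$)
$a{\left(q \right)} = \frac{4}{5} - \frac{2 q}{5}$ ($a{\left(q \right)} = - \frac{2 \left(q - 2\right)}{5} = - \frac{2 \left(-2 + q\right)}{5} = \frac{4}{5} - \frac{2 q}{5}$)
$a{\left(7 \right)} \left(-848\right) = \left(\frac{4}{5} - \frac{14}{5}\right) \left(-848\right) = \left(-2\right) \left(-848\right) = 1696$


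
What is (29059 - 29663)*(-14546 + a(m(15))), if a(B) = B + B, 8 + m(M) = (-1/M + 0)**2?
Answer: 1978974592/225 ≈ 8.7954e+6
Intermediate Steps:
m(M) = -8 + M**(-2) (m(M) = -8 + (-1/M + 0)**2 = -8 + (-1/M)**2 = -8 + M**(-2))
a(B) = 2*B
(29059 - 29663)*(-14546 + a(m(15))) = (29059 - 29663)*(-14546 + 2*(-8 + 15**(-2))) = -604*(-14546 + 2*(-8 + 1/225)) = -604*(-14546 + 2*(-1799/225)) = -604*(-14546 - 3598/225) = -604*(-3276448/225) = 1978974592/225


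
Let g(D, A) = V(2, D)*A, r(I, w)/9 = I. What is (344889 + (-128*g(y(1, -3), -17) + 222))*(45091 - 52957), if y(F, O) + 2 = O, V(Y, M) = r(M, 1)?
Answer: -1944404406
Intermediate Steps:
r(I, w) = 9*I
V(Y, M) = 9*M
y(F, O) = -2 + O
g(D, A) = 9*A*D (g(D, A) = (9*D)*A = 9*A*D)
(344889 + (-128*g(y(1, -3), -17) + 222))*(45091 - 52957) = (344889 + (-1152*(-17)*(-2 - 3) + 222))*(45091 - 52957) = (344889 + (-1152*(-17)*(-5) + 222))*(-7866) = (344889 + (-128*765 + 222))*(-7866) = (344889 + (-97920 + 222))*(-7866) = (344889 - 97698)*(-7866) = 247191*(-7866) = -1944404406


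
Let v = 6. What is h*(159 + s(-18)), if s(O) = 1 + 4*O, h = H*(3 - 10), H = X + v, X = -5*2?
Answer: 2464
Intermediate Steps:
X = -10
H = -4 (H = -10 + 6 = -4)
h = 28 (h = -4*(3 - 10) = -4*(-7) = 28)
h*(159 + s(-18)) = 28*(159 + (1 + 4*(-18))) = 28*(159 + (1 - 72)) = 28*(159 - 71) = 28*88 = 2464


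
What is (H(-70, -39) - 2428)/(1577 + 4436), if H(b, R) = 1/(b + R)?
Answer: -264653/655417 ≈ -0.40379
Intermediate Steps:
H(b, R) = 1/(R + b)
(H(-70, -39) - 2428)/(1577 + 4436) = (1/(-39 - 70) - 2428)/(1577 + 4436) = (1/(-109) - 2428)/6013 = (-1/109 - 2428)*(1/6013) = -264653/109*1/6013 = -264653/655417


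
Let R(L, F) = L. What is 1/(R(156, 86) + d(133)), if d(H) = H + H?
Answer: 1/422 ≈ 0.0023697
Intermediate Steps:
d(H) = 2*H
1/(R(156, 86) + d(133)) = 1/(156 + 2*133) = 1/(156 + 266) = 1/422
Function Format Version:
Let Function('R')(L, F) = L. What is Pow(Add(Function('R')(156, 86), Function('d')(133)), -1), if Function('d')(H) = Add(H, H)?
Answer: Rational(1, 422) ≈ 0.0023697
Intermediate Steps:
Function('d')(H) = Mul(2, H)
Pow(Add(Function('R')(156, 86), Function('d')(133)), -1) = Pow(Add(156, Mul(2, 133)), -1) = Pow(Add(156, 266), -1) = Pow(422, -1) = Rational(1, 422)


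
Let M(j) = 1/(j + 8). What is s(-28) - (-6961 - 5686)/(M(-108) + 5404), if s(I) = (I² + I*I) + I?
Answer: 833479160/540399 ≈ 1542.3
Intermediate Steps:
M(j) = 1/(8 + j)
s(I) = I + 2*I² (s(I) = (I² + I²) + I = 2*I² + I = I + 2*I²)
s(-28) - (-6961 - 5686)/(M(-108) + 5404) = -28*(1 + 2*(-28)) - (-6961 - 5686)/(1/(8 - 108) + 5404) = -28*(1 - 56) - (-12647)/(1/(-100) + 5404) = -28*(-55) - (-12647)/(-1/100 + 5404) = 1540 - (-12647)/540399/100 = 1540 - (-12647)*100/540399 = 1540 - 1*(-1264700/540399) = 1540 + 1264700/540399 = 833479160/540399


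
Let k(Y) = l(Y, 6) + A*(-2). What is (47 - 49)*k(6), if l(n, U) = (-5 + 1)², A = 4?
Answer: -16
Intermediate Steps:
l(n, U) = 16 (l(n, U) = (-4)² = 16)
k(Y) = 8 (k(Y) = 16 + 4*(-2) = 16 - 8 = 8)
(47 - 49)*k(6) = (47 - 49)*8 = -2*8 = -16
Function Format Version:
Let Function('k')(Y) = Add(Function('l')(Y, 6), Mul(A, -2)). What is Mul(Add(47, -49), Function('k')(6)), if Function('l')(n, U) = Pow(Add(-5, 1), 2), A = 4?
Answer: -16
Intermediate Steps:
Function('l')(n, U) = 16 (Function('l')(n, U) = Pow(-4, 2) = 16)
Function('k')(Y) = 8 (Function('k')(Y) = Add(16, Mul(4, -2)) = Add(16, -8) = 8)
Mul(Add(47, -49), Function('k')(6)) = Mul(Add(47, -49), 8) = Mul(-2, 8) = -16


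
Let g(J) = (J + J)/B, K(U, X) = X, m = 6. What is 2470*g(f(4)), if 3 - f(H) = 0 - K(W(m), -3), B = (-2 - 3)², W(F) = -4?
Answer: 0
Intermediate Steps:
B = 25 (B = (-5)² = 25)
f(H) = 0 (f(H) = 3 - (0 - 1*(-3)) = 3 - (0 + 3) = 3 - 1*3 = 3 - 3 = 0)
g(J) = 2*J/25 (g(J) = (J + J)/25 = (2*J)*(1/25) = 2*J/25)
2470*g(f(4)) = 2470*((2/25)*0) = 2470*0 = 0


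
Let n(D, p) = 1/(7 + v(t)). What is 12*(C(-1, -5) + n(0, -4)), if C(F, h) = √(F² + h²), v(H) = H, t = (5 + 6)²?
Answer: 3/32 + 12*√26 ≈ 61.282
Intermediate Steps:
t = 121 (t = 11² = 121)
n(D, p) = 1/128 (n(D, p) = 1/(7 + 121) = 1/128)
12*(C(-1, -5) + n(0, -4)) = 12*(√((-1)² + (-5)²) + 1/128) = 12*(√(1 + 25) + 1/128) = 12*(√26 + 1/128) = 12*(1/128 + √26) = 3/32 + 12*√26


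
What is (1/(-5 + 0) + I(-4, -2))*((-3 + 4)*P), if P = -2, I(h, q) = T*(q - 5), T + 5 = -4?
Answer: -628/5 ≈ -125.60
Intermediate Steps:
T = -9 (T = -5 - 4 = -9)
I(h, q) = 45 - 9*q (I(h, q) = -9*(q - 5) = -9*(-5 + q) = 45 - 9*q)
(1/(-5 + 0) + I(-4, -2))*((-3 + 4)*P) = (1/(-5 + 0) + (45 - 9*(-2)))*((-3 + 4)*(-2)) = (1/(-5) + (45 + 18))*(1*(-2)) = (-⅕ + 63)*(-2) = (314/5)*(-2) = -628/5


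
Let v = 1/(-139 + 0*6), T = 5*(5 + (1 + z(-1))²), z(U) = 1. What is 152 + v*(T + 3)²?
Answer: 18824/139 ≈ 135.42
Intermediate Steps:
T = 45 (T = 5*(5 + (1 + 1)²) = 5*(5 + 2²) = 5*(5 + 4) = 5*9 = 45)
v = -1/139 (v = 1/(-139 + 0) = 1/(-139) = -1/139 ≈ -0.0071942)
152 + v*(T + 3)² = 152 - (45 + 3)²/139 = 152 - 1/139*48² = 152 - 1/139*2304 = 152 - 2304/139 = 18824/139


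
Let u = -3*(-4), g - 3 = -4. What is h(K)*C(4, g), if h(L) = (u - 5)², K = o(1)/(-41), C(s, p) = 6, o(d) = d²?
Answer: 294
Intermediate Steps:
g = -1 (g = 3 - 4 = -1)
u = 12
K = -1/41 (K = 1²/(-41) = 1*(-1/41) = -1/41 ≈ -0.024390)
h(L) = 49 (h(L) = (12 - 5)² = 7² = 49)
h(K)*C(4, g) = 49*6 = 294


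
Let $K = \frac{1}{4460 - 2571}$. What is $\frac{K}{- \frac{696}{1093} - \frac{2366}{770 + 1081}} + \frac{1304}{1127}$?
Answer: $\frac{9541196389343}{8248081275602} \approx 1.1568$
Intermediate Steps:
$K = \frac{1}{1889} \approx 0.00052938$
$\frac{K}{- \frac{696}{1093} - \frac{2366}{770 + 1081}} + \frac{1304}{1127} = \frac{1}{1889 \left(- \frac{696}{1093} - \frac{2366}{770 + 1081}\right)} + \frac{1304}{1127} = \frac{1}{1889 \left(\left(-696\right) \frac{1}{1093} - \frac{2366}{1851}\right)} + 1304 \cdot \frac{1}{1127} = \frac{1}{1889 \left(- \frac{696}{1093} - \frac{2366}{1851}\right)} + \frac{1304}{1127} = \frac{1}{1889 \left(- \frac{3874334}{2023143}\right)} + \frac{1304}{1127} = \frac{1}{1889} \left(- \frac{2023143}{3874334}\right) + \frac{1304}{1127} = - \frac{2023143}{7318616926} + \frac{1304}{1127} = \frac{9541196389343}{8248081275602}$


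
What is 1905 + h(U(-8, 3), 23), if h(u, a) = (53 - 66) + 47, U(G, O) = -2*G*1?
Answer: 1939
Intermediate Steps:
U(G, O) = -2*G
h(u, a) = 34 (h(u, a) = -13 + 47 = 34)
1905 + h(U(-8, 3), 23) = 1905 + 34 = 1939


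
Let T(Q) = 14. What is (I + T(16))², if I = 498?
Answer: 262144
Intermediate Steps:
(I + T(16))² = (498 + 14)² = 512² = 262144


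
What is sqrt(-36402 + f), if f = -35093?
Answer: I*sqrt(71495) ≈ 267.39*I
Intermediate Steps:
sqrt(-36402 + f) = sqrt(-36402 - 35093) = sqrt(-71495) = I*sqrt(71495)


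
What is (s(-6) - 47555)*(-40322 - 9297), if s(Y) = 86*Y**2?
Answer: 2206011121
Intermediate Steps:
(s(-6) - 47555)*(-40322 - 9297) = (86*(-6)**2 - 47555)*(-40322 - 9297) = (86*36 - 47555)*(-49619) = (3096 - 47555)*(-49619) = -44459*(-49619) = 2206011121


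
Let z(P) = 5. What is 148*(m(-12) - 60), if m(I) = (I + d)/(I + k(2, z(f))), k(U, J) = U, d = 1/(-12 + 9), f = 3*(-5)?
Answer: -130462/15 ≈ -8697.5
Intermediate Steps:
f = -15
d = -⅓ (d = 1/(-3) = -⅓ ≈ -0.33333)
m(I) = (-⅓ + I)/(2 + I) (m(I) = (I - ⅓)/(I + 2) = (-⅓ + I)/(2 + I))
148*(m(-12) - 60) = 148*((-⅓ - 12)/(2 - 12) - 60) = 148*(-37/3/(-10) - 60) = 148*(-⅒*(-37/3) - 60) = 148*(37/30 - 60) = 148*(-1763/30) = -130462/15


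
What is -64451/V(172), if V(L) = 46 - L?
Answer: 64451/126 ≈ 511.52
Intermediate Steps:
-64451/V(172) = -64451/(46 - 1*172) = -64451/(46 - 172) = -64451/(-126) = -64451*(-1/126) = 64451/126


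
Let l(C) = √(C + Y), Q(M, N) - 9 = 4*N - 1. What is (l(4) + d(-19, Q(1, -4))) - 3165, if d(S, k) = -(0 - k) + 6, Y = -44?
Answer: -3167 + 2*I*√10 ≈ -3167.0 + 6.3246*I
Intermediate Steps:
Q(M, N) = 8 + 4*N (Q(M, N) = 9 + (4*N - 1) = 9 + (-1 + 4*N) = 8 + 4*N)
d(S, k) = 6 + k (d(S, k) = -(-1)*k + 6 = k + 6 = 6 + k)
l(C) = √(-44 + C) (l(C) = √(C - 44) = √(-44 + C))
(l(4) + d(-19, Q(1, -4))) - 3165 = (√(-44 + 4) + (6 + (8 + 4*(-4)))) - 3165 = (√(-40) + (6 + (8 - 16))) - 3165 = (2*I*√10 + (6 - 8)) - 3165 = (2*I*√10 - 2) - 3165 = (-2 + 2*I*√10) - 3165 = -3167 + 2*I*√10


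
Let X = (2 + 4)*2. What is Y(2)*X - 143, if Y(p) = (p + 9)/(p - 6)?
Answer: -176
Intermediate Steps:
Y(p) = (9 + p)/(-6 + p)
X = 12 (X = 6*2 = 12)
Y(2)*X - 143 = ((9 + 2)/(-6 + 2))*12 - 143 = (11/(-4))*12 - 143 = -1/4*11*12 - 143 = -11/4*12 - 143 = -33 - 143 = -176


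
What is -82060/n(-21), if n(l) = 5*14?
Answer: -8206/7 ≈ -1172.3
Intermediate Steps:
n(l) = 70
-82060/n(-21) = -82060/70 = -82060*1/70 = -8206/7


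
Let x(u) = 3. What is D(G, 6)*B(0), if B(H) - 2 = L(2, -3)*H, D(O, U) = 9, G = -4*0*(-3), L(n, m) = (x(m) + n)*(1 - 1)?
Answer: 18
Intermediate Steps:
L(n, m) = 0 (L(n, m) = (3 + n)*(1 - 1) = (3 + n)*0 = 0)
G = 0 (G = 0*(-3) = 0)
B(H) = 2 (B(H) = 2 + 0*H = 2 + 0 = 2)
D(G, 6)*B(0) = 9*2 = 18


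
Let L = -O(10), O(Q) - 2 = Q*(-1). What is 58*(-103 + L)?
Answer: -5510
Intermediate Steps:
O(Q) = 2 - Q (O(Q) = 2 + Q*(-1) = 2 - Q)
L = 8 (L = -(2 - 1*10) = -(2 - 10) = -1*(-8) = 8)
58*(-103 + L) = 58*(-103 + 8) = 58*(-95) = -5510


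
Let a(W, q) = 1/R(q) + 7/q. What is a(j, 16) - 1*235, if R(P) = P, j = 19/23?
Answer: -469/2 ≈ -234.50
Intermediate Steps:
j = 19/23 (j = 19*(1/23) = 19/23 ≈ 0.82609)
a(W, q) = 8/q (a(W, q) = 1/q + 7/q = 8/q)
a(j, 16) - 1*235 = 8/16 - 1*235 = 8*(1/16) - 235 = 1/2 - 235 = -469/2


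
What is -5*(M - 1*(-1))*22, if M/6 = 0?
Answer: -110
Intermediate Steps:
M = 0 (M = 6*0 = 0)
-5*(M - 1*(-1))*22 = -5*(0 - 1*(-1))*22 = -5*(0 + 1)*22 = -5*22 = -110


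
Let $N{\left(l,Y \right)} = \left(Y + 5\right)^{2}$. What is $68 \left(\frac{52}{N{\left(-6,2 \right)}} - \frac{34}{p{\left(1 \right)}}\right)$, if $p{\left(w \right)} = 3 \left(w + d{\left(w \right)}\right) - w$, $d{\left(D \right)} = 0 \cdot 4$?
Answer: $- \frac{53108}{49} \approx -1083.8$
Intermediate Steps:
$d{\left(D \right)} = 0$
$N{\left(l,Y \right)} = \left(5 + Y\right)^{2}$
$p{\left(w \right)} = 2 w$ ($p{\left(w \right)} = 3 \left(w + 0\right) - w = 3 w - w = 2 w$)
$68 \left(\frac{52}{N{\left(-6,2 \right)}} - \frac{34}{p{\left(1 \right)}}\right) = 68 \left(\frac{52}{\left(5 + 2\right)^{2}} - \frac{34}{2 \cdot 1}\right) = 68 \left(\frac{52}{7^{2}} - \frac{34}{2}\right) = 68 \left(\frac{52}{49} - 17\right) = 68 \left(- \frac{781}{49}\right) = - \frac{53108}{49}$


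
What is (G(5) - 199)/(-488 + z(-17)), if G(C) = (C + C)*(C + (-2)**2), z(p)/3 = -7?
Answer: 109/509 ≈ 0.21415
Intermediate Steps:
z(p) = -21 (z(p) = 3*(-7) = -21)
G(C) = 2*C*(4 + C) (G(C) = (2*C)*(C + 4) = (2*C)*(4 + C) = 2*C*(4 + C))
(G(5) - 199)/(-488 + z(-17)) = (2*5*(4 + 5) - 199)/(-488 - 21) = (2*5*9 - 199)/(-509) = (90 - 199)*(-1/509) = -109*(-1/509) = 109/509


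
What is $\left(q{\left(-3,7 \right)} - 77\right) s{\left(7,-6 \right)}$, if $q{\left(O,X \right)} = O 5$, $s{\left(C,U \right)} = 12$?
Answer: $-1104$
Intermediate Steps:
$q{\left(O,X \right)} = 5 O$
$\left(q{\left(-3,7 \right)} - 77\right) s{\left(7,-6 \right)} = \left(5 \left(-3\right) - 77\right) 12 = \left(-15 - 77\right) 12 = \left(-92\right) 12 = -1104$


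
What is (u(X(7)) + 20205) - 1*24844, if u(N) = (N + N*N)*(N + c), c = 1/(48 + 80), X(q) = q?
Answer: -67945/16 ≈ -4246.6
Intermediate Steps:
c = 1/128 ≈ 0.0078125
u(N) = (1/128 + N)*(N + N²) (u(N) = (N + N*N)*(N + 1/128) = (N + N²)*(1/128 + N) = (1/128 + N)*(N + N²))
(u(X(7)) + 20205) - 1*24844 = ((1/128)*7*(1 + 128*7² + 129*7) + 20205) - 1*24844 = ((1/128)*7*(1 + 128*49 + 903) + 20205) - 24844 = ((1/128)*7*(1 + 6272 + 903) + 20205) - 24844 = ((1/128)*7*7176 + 20205) - 24844 = (6279/16 + 20205) - 24844 = 329559/16 - 24844 = -67945/16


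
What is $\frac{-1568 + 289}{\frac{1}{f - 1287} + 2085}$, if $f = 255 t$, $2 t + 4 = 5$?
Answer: $- \frac{2966001}{4835113} \approx -0.61343$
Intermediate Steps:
$t = \frac{1}{2}$ ($t = -2 + \frac{1}{2} \cdot 5 = -2 + \frac{5}{2} = \frac{1}{2} \approx 0.5$)
$f = \frac{255}{2}$ ($f = 255 \cdot \frac{1}{2} = \frac{255}{2} \approx 127.5$)
$\frac{-1568 + 289}{\frac{1}{f - 1287} + 2085} = \frac{-1568 + 289}{\frac{1}{\frac{255}{2} - 1287} + 2085} = - \frac{1279}{\frac{1}{- \frac{2319}{2}} + 2085} = - \frac{1279}{- \frac{2}{2319} + 2085} = - \frac{1279}{\frac{4835113}{2319}} = \left(-1279\right) \frac{2319}{4835113} = - \frac{2966001}{4835113}$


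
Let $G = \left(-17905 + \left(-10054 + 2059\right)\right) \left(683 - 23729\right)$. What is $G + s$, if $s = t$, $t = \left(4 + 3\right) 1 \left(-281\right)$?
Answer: $596889433$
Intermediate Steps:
$G = 596891400$ ($G = \left(-17905 - 7995\right) \left(-23046\right) = \left(-25900\right) \left(-23046\right) = 596891400$)
$t = -1967$ ($t = 7 \cdot 1 \left(-281\right) = 7 \left(-281\right) = -1967$)
$s = -1967$
$G + s = 596891400 - 1967 = 596889433$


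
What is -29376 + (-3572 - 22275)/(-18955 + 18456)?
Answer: -14632777/499 ≈ -29324.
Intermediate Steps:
-29376 + (-3572 - 22275)/(-18955 + 18456) = -29376 - 25847/(-499) = -29376 - 25847*(-1/499) = -29376 + 25847/499 = -14632777/499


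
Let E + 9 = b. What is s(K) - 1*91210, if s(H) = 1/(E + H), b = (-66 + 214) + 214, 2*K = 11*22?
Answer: -43233539/474 ≈ -91210.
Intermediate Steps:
K = 121 (K = (11*22)/2 = (½)*242 = 121)
b = 362 (b = 148 + 214 = 362)
E = 353 (E = -9 + 362 = 353)
s(H) = 1/(353 + H)
s(K) - 1*91210 = 1/(353 + 121) - 1*91210 = 1/474 - 91210 = -43233539/474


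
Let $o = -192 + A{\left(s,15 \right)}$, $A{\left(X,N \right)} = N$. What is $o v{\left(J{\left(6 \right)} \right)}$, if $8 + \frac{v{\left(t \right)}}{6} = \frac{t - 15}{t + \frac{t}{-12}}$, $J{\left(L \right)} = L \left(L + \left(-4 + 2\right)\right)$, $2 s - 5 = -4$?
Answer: $\frac{88677}{11} \approx 8061.5$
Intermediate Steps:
$s = \frac{1}{2}$ ($s = \frac{5}{2} + \frac{1}{2} \left(-4\right) = \frac{5}{2} - 2 = \frac{1}{2} \approx 0.5$)
$J{\left(L \right)} = L \left(-2 + L\right)$ ($J{\left(L \right)} = L \left(L - 2\right) = L \left(-2 + L\right)$)
$v{\left(t \right)} = -48 + \frac{72 \left(-15 + t\right)}{11 t}$ ($v{\left(t \right)} = -48 + 6 \frac{t - 15}{t + \frac{t}{-12}} = -48 + 6 \frac{-15 + t}{t + t \left(- \frac{1}{12}\right)} = -48 + 6 \frac{-15 + t}{t - \frac{t}{12}} = -48 + 6 \frac{-15 + t}{\frac{11}{12} t} = -48 + 6 \left(-15 + t\right) \frac{12}{11 t} = -48 + 6 \frac{12 \left(-15 + t\right)}{11 t} = -48 + \frac{72 \left(-15 + t\right)}{11 t}$)
$o = -177$ ($o = -192 + 15 = -177$)
$o v{\left(J{\left(6 \right)} \right)} = - 177 \frac{24 \left(-45 - 19 \cdot 6 \left(-2 + 6\right)\right)}{11 \cdot 6 \left(-2 + 6\right)} = - 177 \frac{24 \left(-45 - 19 \cdot 6 \cdot 4\right)}{11 \cdot 6 \cdot 4} = - 177 \frac{24 \left(-45 - 456\right)}{11 \cdot 24} = - 177 \cdot \frac{24}{11} \cdot \frac{1}{24} \left(-45 - 456\right) = - 177 \cdot \frac{24}{11} \cdot \frac{1}{24} \left(-501\right) = \left(-177\right) \left(- \frac{501}{11}\right) = \frac{88677}{11}$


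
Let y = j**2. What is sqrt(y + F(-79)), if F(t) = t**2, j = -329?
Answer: sqrt(114482) ≈ 338.35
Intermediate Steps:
y = 108241 (y = (-329)**2 = 108241)
sqrt(y + F(-79)) = sqrt(108241 + (-79)**2) = sqrt(108241 + 6241) = sqrt(114482)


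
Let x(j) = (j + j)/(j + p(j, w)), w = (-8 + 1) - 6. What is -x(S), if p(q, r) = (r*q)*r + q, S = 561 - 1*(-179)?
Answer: -2/171 ≈ -0.011696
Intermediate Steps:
w = -13 (w = -7 - 6 = -13)
S = 740 (S = 561 + 179 = 740)
p(q, r) = q + q*r² (p(q, r) = (q*r)*r + q = q*r² + q = q + q*r²)
x(j) = 2/171 (x(j) = (j + j)/(j + j*(1 + (-13)²)) = (2*j)/(j + j*(1 + 169)) = (2*j)/(j + j*170) = (2*j)/(j + 170*j) = (2*j)/((171*j)) = (2*j)*(1/(171*j)) = 2/171)
-x(S) = -1*2/171 = -2/171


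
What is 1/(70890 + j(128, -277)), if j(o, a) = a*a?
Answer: 1/147619 ≈ 6.7742e-6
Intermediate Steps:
j(o, a) = a²
1/(70890 + j(128, -277)) = 1/(70890 + (-277)²) = 1/(70890 + 76729) = 1/147619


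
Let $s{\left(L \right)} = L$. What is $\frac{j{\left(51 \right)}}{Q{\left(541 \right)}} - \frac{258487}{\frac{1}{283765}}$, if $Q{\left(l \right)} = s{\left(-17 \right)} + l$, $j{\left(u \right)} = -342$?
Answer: $- \frac{19217585651581}{262} \approx -7.335 \cdot 10^{10}$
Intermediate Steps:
$Q{\left(l \right)} = -17 + l$
$\frac{j{\left(51 \right)}}{Q{\left(541 \right)}} - \frac{258487}{\frac{1}{283765}} = - \frac{342}{-17 + 541} - \frac{258487}{\frac{1}{283765}} = - \frac{342}{524} - 258487 \frac{1}{\frac{1}{283765}} = \left(-342\right) \frac{1}{524} - 73349563555 = - \frac{171}{262} - 73349563555 = - \frac{19217585651581}{262}$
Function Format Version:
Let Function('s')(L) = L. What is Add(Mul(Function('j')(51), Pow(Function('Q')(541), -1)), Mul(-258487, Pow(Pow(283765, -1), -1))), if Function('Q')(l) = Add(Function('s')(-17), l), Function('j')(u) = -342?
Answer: Rational(-19217585651581, 262) ≈ -7.3350e+10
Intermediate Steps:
Function('Q')(l) = Add(-17, l)
Add(Mul(Function('j')(51), Pow(Function('Q')(541), -1)), Mul(-258487, Pow(Pow(283765, -1), -1))) = Add(Mul(-342, Pow(Add(-17, 541), -1)), Mul(-258487, Pow(Pow(283765, -1), -1))) = Add(Mul(-342, Pow(524, -1)), Mul(-258487, Pow(Rational(1, 283765), -1))) = Add(Mul(-342, Rational(1, 524)), Mul(-258487, 283765)) = Add(Rational(-171, 262), -73349563555) = Rational(-19217585651581, 262)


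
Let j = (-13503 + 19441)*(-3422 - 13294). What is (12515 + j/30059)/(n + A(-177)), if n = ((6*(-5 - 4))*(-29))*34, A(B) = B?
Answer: 276928777/1595140953 ≈ 0.17361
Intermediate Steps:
j = -99259608 (j = 5938*(-16716) = -99259608)
n = 53244 (n = ((6*(-9))*(-29))*34 = -54*(-29)*34 = 1566*34 = 53244)
(12515 + j/30059)/(n + A(-177)) = (12515 - 99259608/30059)/(53244 - 177) = (12515 - 99259608*1/30059)/53067 = (12515 - 99259608/30059)*(1/53067) = (276928777/30059)*(1/53067) = 276928777/1595140953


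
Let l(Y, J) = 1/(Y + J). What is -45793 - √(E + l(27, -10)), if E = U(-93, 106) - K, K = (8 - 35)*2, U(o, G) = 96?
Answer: -45793 - √43367/17 ≈ -45805.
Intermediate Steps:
l(Y, J) = 1/(J + Y)
K = -54 (K = -27*2 = -54)
E = 150 (E = 96 - 1*(-54) = 96 + 54 = 150)
-45793 - √(E + l(27, -10)) = -45793 - √(150 + 1/(-10 + 27)) = -45793 - √(150 + 1/17) = -45793 - √(2551/17) = -45793 - √43367/17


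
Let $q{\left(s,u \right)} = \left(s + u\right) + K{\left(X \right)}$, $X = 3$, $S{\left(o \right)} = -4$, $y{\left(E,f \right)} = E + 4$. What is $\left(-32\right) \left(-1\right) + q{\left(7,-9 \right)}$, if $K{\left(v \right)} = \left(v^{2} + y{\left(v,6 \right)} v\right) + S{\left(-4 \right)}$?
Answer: $56$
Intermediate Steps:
$y{\left(E,f \right)} = 4 + E$
$K{\left(v \right)} = -4 + v^{2} + v \left(4 + v\right)$ ($K{\left(v \right)} = \left(v^{2} + \left(4 + v\right) v\right) - 4 = \left(v^{2} + v \left(4 + v\right)\right) - 4 = -4 + v^{2} + v \left(4 + v\right)$)
$q{\left(s,u \right)} = 26 + s + u$ ($q{\left(s,u \right)} = \left(s + u\right) + \left(-4 + 3^{2} + 3 \left(4 + 3\right)\right) = \left(s + u\right) + \left(-4 + 9 + 3 \cdot 7\right) = \left(s + u\right) + \left(-4 + 9 + 21\right) = \left(s + u\right) + 26 = 26 + s + u$)
$\left(-32\right) \left(-1\right) + q{\left(7,-9 \right)} = \left(-32\right) \left(-1\right) + \left(26 + 7 - 9\right) = 32 + 24 = 56$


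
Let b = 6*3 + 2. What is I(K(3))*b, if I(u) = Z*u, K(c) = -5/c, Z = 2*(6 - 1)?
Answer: -1000/3 ≈ -333.33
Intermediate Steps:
Z = 10 (Z = 2*5 = 10)
I(u) = 10*u
b = 20 (b = 18 + 2 = 20)
I(K(3))*b = (10*(-5/3))*20 = -50/3*20 = -1000/3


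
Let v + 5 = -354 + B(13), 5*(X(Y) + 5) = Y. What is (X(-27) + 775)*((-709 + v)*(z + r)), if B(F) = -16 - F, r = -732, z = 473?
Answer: 1086202229/5 ≈ 2.1724e+8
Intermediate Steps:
X(Y) = -5 + Y/5
v = -388 (v = -5 + (-354 + (-16 - 1*13)) = -5 + (-354 + (-16 - 13)) = -5 + (-354 - 29) = -5 - 383 = -388)
(X(-27) + 775)*((-709 + v)*(z + r)) = ((-5 + (⅕)*(-27)) + 775)*((-709 - 388)*(473 - 732)) = ((-5 - 27/5) + 775)*(-1097*(-259)) = (-52/5 + 775)*284123 = (3823/5)*284123 = 1086202229/5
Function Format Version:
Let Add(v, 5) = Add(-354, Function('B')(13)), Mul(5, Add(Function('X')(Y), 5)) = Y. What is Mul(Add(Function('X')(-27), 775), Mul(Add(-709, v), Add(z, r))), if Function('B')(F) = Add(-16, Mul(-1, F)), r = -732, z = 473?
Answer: Rational(1086202229, 5) ≈ 2.1724e+8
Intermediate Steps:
Function('X')(Y) = Add(-5, Mul(Rational(1, 5), Y))
v = -388 (v = Add(-5, Add(-354, Add(-16, Mul(-1, 13)))) = Add(-5, Add(-354, Add(-16, -13))) = Add(-5, Add(-354, -29)) = Add(-5, -383) = -388)
Mul(Add(Function('X')(-27), 775), Mul(Add(-709, v), Add(z, r))) = Mul(Add(Add(-5, Mul(Rational(1, 5), -27)), 775), Mul(Add(-709, -388), Add(473, -732))) = Mul(Add(Add(-5, Rational(-27, 5)), 775), Mul(-1097, -259)) = Mul(Add(Rational(-52, 5), 775), 284123) = Mul(Rational(3823, 5), 284123) = Rational(1086202229, 5)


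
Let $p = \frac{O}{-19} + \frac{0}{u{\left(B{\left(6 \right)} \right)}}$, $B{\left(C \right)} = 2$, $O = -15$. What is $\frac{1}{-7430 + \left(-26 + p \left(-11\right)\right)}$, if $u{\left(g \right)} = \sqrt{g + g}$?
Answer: $- \frac{19}{141829} \approx -0.00013396$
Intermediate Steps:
$u{\left(g \right)} = \sqrt{2} \sqrt{g}$ ($u{\left(g \right)} = \sqrt{2 g} = \sqrt{2} \sqrt{g}$)
$p = \frac{15}{19}$ ($p = - \frac{15}{-19} + \frac{0}{\sqrt{2} \sqrt{2}} = \left(-15\right) \left(- \frac{1}{19}\right) + \frac{0}{2} = \frac{15}{19} + 0 \cdot \frac{1}{2} = \frac{15}{19} + 0 = \frac{15}{19} \approx 0.78947$)
$\frac{1}{-7430 + \left(-26 + p \left(-11\right)\right)} = \frac{1}{-7430 + \left(-26 + \frac{15}{19} \left(-11\right)\right)} = \frac{1}{-7430 - \frac{659}{19}} = \frac{1}{- \frac{141829}{19}} = - \frac{19}{141829}$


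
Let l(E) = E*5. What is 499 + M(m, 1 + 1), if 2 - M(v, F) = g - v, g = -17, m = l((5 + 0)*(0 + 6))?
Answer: 668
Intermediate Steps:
l(E) = 5*E
m = 150 (m = 5*((5 + 0)*(0 + 6)) = 5*(5*6) = 5*30 = 150)
M(v, F) = 19 + v (M(v, F) = 2 - (-17 - v) = 2 + (17 + v) = 19 + v)
499 + M(m, 1 + 1) = 499 + (19 + 150) = 499 + 169 = 668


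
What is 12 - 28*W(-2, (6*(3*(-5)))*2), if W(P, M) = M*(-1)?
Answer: -5028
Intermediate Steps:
W(P, M) = -M
12 - 28*W(-2, (6*(3*(-5)))*2) = 12 - (-28)*(6*(3*(-5)))*2 = 12 - (-28)*(6*(-15))*2 = 12 - (-28)*(-90*2) = 12 - (-28)*(-180) = 12 - 28*180 = 12 - 5040 = -5028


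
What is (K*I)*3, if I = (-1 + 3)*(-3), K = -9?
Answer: 162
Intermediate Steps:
I = -6 (I = 2*(-3) = -6)
(K*I)*3 = -9*(-6)*3 = 54*3 = 162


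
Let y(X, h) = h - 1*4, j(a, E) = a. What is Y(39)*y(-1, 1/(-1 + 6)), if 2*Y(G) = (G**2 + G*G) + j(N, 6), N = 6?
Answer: -28956/5 ≈ -5791.2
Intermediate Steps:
y(X, h) = -4 + h (y(X, h) = h - 4 = -4 + h)
Y(G) = 3 + G**2 (Y(G) = ((G**2 + G*G) + 6)/2 = ((G**2 + G**2) + 6)/2 = (2*G**2 + 6)/2 = (6 + 2*G**2)/2 = 3 + G**2)
Y(39)*y(-1, 1/(-1 + 6)) = (3 + 39**2)*(-4 + 1/(-1 + 6)) = (3 + 1521)*(-4 + 1/5) = 1524*(-4 + 1/5) = 1524*(-19/5) = -28956/5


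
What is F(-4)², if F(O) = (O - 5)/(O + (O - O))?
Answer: 81/16 ≈ 5.0625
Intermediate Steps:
F(O) = (-5 + O)/O (F(O) = (-5 + O)/(O + 0) = (-5 + O)/O)
F(-4)² = ((-5 - 4)/(-4))² = (-¼*(-9))² = (9/4)² = 81/16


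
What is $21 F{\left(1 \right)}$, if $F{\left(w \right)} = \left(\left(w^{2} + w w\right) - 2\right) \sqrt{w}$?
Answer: $0$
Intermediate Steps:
$F{\left(w \right)} = \sqrt{w} \left(-2 + 2 w^{2}\right)$ ($F{\left(w \right)} = \left(\left(w^{2} + w^{2}\right) - 2\right) \sqrt{w} = \left(2 w^{2} - 2\right) \sqrt{w} = \left(-2 + 2 w^{2}\right) \sqrt{w} = \sqrt{w} \left(-2 + 2 w^{2}\right)$)
$21 F{\left(1 \right)} = 21 \cdot 2 \sqrt{1} \left(-1 + 1^{2}\right) = 21 \cdot 2 \cdot 1 \left(-1 + 1\right) = 21 \cdot 2 \cdot 1 \cdot 0 = 21 \cdot 0 = 0$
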